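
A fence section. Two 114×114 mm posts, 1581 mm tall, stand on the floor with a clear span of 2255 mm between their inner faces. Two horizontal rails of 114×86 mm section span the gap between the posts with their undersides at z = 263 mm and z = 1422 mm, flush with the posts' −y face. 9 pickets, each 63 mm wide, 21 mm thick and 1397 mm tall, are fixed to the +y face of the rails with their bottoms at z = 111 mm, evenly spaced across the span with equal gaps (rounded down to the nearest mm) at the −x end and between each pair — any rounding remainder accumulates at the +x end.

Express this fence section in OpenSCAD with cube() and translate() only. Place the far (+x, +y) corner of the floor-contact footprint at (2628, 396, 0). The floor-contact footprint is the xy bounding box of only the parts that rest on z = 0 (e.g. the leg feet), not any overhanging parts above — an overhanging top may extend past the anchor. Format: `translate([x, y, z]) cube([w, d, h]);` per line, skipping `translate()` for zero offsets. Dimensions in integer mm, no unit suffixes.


translate([145, 282, 0]) cube([114, 114, 1581]);
translate([2514, 282, 0]) cube([114, 114, 1581]);
translate([259, 282, 263]) cube([2255, 114, 86]);
translate([259, 282, 1422]) cube([2255, 114, 86]);
translate([427, 396, 111]) cube([63, 21, 1397]);
translate([658, 396, 111]) cube([63, 21, 1397]);
translate([889, 396, 111]) cube([63, 21, 1397]);
translate([1120, 396, 111]) cube([63, 21, 1397]);
translate([1351, 396, 111]) cube([63, 21, 1397]);
translate([1582, 396, 111]) cube([63, 21, 1397]);
translate([1813, 396, 111]) cube([63, 21, 1397]);
translate([2044, 396, 111]) cube([63, 21, 1397]);
translate([2275, 396, 111]) cube([63, 21, 1397]);


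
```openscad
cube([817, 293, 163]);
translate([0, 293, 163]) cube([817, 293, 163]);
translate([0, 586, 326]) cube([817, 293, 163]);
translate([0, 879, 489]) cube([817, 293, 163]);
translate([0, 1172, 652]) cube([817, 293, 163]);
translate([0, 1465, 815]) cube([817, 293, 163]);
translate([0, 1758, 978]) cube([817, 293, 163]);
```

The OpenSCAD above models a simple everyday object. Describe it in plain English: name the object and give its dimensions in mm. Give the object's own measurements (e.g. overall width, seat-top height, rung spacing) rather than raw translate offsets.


A straight staircase of 7 solid steps. Each step is 817 mm wide (x), 293 mm deep (y, the going) and 163 mm tall (the rise). The first step rests on the floor; each subsequent step sits one going further in +y and one rise higher in +z, directly behind and above the previous step with no overlap.


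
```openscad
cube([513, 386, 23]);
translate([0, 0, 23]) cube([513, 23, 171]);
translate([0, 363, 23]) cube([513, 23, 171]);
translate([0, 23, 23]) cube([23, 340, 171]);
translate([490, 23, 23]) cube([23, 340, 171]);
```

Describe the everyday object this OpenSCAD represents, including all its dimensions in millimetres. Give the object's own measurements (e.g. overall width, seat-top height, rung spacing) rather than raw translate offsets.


An open-topped rectangular box: outside dimensions 513×386×194 mm, with a uniform wall and base thickness of 23 mm. The base is a full 513×386 slab on the floor; four walls sit on top of the base. The front and back walls (the −y and +y sides) span the full width; the two side walls fit between them.


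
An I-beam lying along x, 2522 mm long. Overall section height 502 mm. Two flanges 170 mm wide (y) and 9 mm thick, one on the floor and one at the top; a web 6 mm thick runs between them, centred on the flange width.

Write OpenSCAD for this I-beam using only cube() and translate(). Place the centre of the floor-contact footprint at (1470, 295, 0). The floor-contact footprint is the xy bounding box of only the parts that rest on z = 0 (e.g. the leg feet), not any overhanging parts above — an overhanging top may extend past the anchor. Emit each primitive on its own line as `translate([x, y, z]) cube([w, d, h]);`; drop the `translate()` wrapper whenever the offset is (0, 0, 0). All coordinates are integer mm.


translate([209, 210, 0]) cube([2522, 170, 9]);
translate([209, 292, 9]) cube([2522, 6, 484]);
translate([209, 210, 493]) cube([2522, 170, 9]);


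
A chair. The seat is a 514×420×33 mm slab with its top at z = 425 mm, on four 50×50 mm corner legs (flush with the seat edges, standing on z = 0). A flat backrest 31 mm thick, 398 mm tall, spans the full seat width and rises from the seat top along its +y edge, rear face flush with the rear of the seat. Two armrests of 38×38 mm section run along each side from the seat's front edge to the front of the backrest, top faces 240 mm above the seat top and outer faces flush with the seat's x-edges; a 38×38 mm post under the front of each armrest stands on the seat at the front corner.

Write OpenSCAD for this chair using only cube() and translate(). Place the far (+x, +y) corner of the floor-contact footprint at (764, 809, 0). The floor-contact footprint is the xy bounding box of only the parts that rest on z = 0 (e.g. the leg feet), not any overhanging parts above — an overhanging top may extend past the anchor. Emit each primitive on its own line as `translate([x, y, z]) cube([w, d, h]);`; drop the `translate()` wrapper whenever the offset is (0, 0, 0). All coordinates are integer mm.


// leg_h = 425 - 33 = 392
// arm post h = 240 - 38 = 202
translate([250, 389, 392]) cube([514, 420, 33]);
translate([250, 389, 0]) cube([50, 50, 392]);
translate([714, 389, 0]) cube([50, 50, 392]);
translate([250, 759, 0]) cube([50, 50, 392]);
translate([714, 759, 0]) cube([50, 50, 392]);
translate([250, 778, 425]) cube([514, 31, 398]);
translate([250, 389, 627]) cube([38, 389, 38]);
translate([726, 389, 627]) cube([38, 389, 38]);
translate([250, 389, 425]) cube([38, 38, 202]);
translate([726, 389, 425]) cube([38, 38, 202]);


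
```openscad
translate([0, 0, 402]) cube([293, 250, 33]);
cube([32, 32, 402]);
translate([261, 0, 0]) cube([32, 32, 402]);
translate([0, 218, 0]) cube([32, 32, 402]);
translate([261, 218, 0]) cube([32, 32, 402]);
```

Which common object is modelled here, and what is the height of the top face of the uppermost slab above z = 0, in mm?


A stool. The seat height is 435 mm.

A 293×250×33 slab at z = 402 on four corner posts — a stool. The seat top is 402 + 33 = 435 mm.


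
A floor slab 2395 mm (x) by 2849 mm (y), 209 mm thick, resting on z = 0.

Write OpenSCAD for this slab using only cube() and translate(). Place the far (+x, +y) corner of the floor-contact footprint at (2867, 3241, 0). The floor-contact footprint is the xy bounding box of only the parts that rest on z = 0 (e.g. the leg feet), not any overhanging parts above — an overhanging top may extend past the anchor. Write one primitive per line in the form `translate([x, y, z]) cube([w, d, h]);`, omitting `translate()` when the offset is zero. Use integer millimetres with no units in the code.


translate([472, 392, 0]) cube([2395, 2849, 209]);


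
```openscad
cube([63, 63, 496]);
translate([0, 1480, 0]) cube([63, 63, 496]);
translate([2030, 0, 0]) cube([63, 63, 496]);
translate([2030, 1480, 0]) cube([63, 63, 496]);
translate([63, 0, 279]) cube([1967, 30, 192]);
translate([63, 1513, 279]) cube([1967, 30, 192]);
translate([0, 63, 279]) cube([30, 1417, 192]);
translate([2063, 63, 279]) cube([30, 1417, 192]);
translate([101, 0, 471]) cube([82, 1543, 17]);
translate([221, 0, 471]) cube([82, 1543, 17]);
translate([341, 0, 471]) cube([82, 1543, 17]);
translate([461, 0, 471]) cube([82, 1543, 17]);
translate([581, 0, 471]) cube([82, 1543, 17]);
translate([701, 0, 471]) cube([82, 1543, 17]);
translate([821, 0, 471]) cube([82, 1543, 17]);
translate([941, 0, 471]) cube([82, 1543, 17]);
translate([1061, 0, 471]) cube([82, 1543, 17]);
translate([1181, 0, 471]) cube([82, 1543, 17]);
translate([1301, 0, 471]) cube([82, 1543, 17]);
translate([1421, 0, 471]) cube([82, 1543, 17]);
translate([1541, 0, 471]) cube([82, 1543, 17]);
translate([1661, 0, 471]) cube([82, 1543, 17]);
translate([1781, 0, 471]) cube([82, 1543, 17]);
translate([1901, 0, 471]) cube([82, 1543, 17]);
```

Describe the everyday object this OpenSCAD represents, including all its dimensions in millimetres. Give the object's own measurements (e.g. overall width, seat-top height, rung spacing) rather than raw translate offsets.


A bed frame 2093 mm long (x) by 1543 mm wide (y). Four 63×63 mm corner posts, 496 mm tall, at the corners of the footprint. Four rails of 30 mm thickness and 192 mm height run between adjacent posts with their undersides at z = 279 mm, their outer faces flush with the outside of the frame (the two x-running rails run between the posts' inner faces; the two y-running rails run between the posts' inner faces). 16 slats, each 82 mm wide (x) and 17 mm thick, lie across the top of the two x-running rails, running the full 1543 mm width of the frame in y; along x they sit between the end posts with a 38 mm gap after the −x posts and between neighbouring slats, leaving 47 mm before the +x posts.


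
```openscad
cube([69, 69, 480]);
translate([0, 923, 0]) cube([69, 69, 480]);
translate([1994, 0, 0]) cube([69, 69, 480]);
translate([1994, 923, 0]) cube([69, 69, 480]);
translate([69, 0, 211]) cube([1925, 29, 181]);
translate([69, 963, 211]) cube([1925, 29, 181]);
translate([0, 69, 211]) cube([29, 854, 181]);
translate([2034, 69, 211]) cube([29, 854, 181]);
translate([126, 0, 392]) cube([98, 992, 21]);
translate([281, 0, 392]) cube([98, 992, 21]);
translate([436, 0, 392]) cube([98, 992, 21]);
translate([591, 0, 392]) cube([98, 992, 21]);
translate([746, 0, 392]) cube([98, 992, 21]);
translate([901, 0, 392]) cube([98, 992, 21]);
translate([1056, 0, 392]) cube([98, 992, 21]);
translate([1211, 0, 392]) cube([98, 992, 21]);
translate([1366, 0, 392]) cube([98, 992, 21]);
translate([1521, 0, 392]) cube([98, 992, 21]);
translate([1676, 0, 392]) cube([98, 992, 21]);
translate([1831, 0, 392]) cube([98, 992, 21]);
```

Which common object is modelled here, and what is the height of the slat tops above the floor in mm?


A bed frame. The slat-top height is 413 mm.

Four posts, four rails, and a row of slats — a bed frame. Slats sit on the rails at z = 211 + 181 = 392; with slat thickness 21, the top is 413 mm.


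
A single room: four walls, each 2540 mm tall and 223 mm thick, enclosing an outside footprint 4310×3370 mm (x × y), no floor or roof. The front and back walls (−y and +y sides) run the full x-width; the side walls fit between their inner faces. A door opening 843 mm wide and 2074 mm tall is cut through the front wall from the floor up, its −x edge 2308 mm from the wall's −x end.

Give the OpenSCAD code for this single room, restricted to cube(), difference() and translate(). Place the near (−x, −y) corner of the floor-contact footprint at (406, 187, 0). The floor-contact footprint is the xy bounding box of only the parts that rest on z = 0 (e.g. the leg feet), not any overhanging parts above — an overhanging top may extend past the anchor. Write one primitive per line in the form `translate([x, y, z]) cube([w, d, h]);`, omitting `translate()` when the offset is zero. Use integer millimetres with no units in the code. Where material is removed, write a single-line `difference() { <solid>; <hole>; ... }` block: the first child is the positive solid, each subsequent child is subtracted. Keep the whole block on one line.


difference() { translate([406, 187, 0]) cube([4310, 223, 2540]); translate([2714, 187, 0]) cube([843, 223, 2074]); }
translate([406, 3334, 0]) cube([4310, 223, 2540]);
translate([406, 410, 0]) cube([223, 2924, 2540]);
translate([4493, 410, 0]) cube([223, 2924, 2540]);


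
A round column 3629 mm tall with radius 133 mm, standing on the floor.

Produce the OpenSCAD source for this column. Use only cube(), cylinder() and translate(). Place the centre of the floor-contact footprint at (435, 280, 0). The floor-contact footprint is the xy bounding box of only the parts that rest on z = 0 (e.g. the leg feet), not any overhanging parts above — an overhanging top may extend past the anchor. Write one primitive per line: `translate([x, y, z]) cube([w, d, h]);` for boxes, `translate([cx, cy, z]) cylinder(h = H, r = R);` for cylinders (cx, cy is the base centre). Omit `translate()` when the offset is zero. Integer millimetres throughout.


translate([435, 280, 0]) cylinder(h = 3629, r = 133);


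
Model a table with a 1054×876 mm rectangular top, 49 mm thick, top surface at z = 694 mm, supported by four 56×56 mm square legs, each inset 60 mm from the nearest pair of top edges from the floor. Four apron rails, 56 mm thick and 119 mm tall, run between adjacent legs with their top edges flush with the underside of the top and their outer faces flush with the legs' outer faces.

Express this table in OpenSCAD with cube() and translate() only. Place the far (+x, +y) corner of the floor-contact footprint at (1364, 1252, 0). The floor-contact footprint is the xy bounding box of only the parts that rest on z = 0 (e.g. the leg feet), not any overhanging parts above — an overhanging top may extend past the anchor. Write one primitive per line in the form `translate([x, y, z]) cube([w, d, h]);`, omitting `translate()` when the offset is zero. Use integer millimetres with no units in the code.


translate([370, 436, 645]) cube([1054, 876, 49]);
translate([430, 496, 0]) cube([56, 56, 645]);
translate([1308, 496, 0]) cube([56, 56, 645]);
translate([430, 1196, 0]) cube([56, 56, 645]);
translate([1308, 1196, 0]) cube([56, 56, 645]);
translate([486, 496, 526]) cube([822, 56, 119]);
translate([486, 1196, 526]) cube([822, 56, 119]);
translate([430, 552, 526]) cube([56, 644, 119]);
translate([1308, 552, 526]) cube([56, 644, 119]);


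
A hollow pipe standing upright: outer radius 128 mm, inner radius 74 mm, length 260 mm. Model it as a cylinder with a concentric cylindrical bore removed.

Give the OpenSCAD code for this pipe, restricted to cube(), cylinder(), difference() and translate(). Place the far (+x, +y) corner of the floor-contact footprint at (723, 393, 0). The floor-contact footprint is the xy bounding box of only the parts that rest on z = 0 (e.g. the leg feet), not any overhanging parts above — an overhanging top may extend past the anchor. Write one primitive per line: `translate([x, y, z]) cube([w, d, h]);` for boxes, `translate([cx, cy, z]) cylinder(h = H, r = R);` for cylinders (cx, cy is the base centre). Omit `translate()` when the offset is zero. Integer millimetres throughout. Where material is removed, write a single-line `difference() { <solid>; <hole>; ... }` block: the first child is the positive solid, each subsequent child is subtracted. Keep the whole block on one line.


difference() { translate([595, 265, 0]) cylinder(h = 260, r = 128); translate([595, 265, 0]) cylinder(h = 260, r = 74); }


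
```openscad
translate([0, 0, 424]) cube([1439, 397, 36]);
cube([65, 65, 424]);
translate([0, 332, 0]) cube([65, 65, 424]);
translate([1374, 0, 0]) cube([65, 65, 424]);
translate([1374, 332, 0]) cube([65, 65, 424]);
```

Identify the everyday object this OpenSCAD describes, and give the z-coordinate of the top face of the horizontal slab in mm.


A bench. The seat-top height is 460 mm.

A long slab on four corner posts — a bench. The slab sits at z = 424 with thickness 36, so the top is 424 + 36 = 460 mm.


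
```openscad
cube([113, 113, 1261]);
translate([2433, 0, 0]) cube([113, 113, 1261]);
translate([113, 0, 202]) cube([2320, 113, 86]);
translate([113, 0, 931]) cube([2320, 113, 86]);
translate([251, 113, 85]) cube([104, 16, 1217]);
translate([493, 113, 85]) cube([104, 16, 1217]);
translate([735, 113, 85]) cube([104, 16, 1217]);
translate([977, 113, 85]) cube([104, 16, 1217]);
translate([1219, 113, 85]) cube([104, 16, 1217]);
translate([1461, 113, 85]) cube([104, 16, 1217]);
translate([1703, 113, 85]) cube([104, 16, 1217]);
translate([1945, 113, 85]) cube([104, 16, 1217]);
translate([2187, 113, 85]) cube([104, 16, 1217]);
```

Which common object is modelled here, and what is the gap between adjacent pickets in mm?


A fence section. The picket gap is 138 mm.

Two posts, two rails, 9 pickets — a fence section. Span 2320 mm holds 9 pickets of 104 mm with 10 equal gaps: ⌊(2320 − 9·104) / 10⌋ = 138 mm.


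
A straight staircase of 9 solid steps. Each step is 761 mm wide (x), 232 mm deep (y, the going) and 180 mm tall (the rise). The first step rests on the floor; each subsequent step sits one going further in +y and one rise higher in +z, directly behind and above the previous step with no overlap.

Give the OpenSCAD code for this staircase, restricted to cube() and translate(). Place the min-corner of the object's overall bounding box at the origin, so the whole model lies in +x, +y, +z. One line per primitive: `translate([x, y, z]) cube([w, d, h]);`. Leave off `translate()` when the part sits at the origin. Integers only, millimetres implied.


cube([761, 232, 180]);
translate([0, 232, 180]) cube([761, 232, 180]);
translate([0, 464, 360]) cube([761, 232, 180]);
translate([0, 696, 540]) cube([761, 232, 180]);
translate([0, 928, 720]) cube([761, 232, 180]);
translate([0, 1160, 900]) cube([761, 232, 180]);
translate([0, 1392, 1080]) cube([761, 232, 180]);
translate([0, 1624, 1260]) cube([761, 232, 180]);
translate([0, 1856, 1440]) cube([761, 232, 180]);


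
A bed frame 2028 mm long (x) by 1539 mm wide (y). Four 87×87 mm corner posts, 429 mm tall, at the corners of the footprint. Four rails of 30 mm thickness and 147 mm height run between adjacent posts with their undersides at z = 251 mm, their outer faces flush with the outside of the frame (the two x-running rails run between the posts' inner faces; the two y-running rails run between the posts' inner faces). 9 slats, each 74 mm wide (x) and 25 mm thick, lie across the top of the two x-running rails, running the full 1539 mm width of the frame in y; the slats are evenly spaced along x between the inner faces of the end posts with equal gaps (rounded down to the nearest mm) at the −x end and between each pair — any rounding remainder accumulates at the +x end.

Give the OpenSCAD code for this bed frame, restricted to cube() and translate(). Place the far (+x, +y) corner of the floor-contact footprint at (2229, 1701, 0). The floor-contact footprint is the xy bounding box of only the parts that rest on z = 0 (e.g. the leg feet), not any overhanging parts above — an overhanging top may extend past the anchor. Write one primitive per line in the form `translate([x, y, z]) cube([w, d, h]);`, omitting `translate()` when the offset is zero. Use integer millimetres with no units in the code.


translate([201, 162, 0]) cube([87, 87, 429]);
translate([201, 1614, 0]) cube([87, 87, 429]);
translate([2142, 162, 0]) cube([87, 87, 429]);
translate([2142, 1614, 0]) cube([87, 87, 429]);
translate([288, 162, 251]) cube([1854, 30, 147]);
translate([288, 1671, 251]) cube([1854, 30, 147]);
translate([201, 249, 251]) cube([30, 1365, 147]);
translate([2199, 249, 251]) cube([30, 1365, 147]);
translate([406, 162, 398]) cube([74, 1539, 25]);
translate([598, 162, 398]) cube([74, 1539, 25]);
translate([790, 162, 398]) cube([74, 1539, 25]);
translate([982, 162, 398]) cube([74, 1539, 25]);
translate([1174, 162, 398]) cube([74, 1539, 25]);
translate([1366, 162, 398]) cube([74, 1539, 25]);
translate([1558, 162, 398]) cube([74, 1539, 25]);
translate([1750, 162, 398]) cube([74, 1539, 25]);
translate([1942, 162, 398]) cube([74, 1539, 25]);


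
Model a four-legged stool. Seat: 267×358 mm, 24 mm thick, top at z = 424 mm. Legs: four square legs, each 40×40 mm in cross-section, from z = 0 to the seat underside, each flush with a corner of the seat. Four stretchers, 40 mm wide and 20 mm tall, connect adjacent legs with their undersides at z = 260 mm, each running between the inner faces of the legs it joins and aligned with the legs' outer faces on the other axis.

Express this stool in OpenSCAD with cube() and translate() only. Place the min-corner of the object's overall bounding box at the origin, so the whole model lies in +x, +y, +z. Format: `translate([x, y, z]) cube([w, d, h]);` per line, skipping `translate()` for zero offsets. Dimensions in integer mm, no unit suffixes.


translate([0, 0, 400]) cube([267, 358, 24]);
cube([40, 40, 400]);
translate([227, 0, 0]) cube([40, 40, 400]);
translate([0, 318, 0]) cube([40, 40, 400]);
translate([227, 318, 0]) cube([40, 40, 400]);
translate([40, 0, 260]) cube([187, 40, 20]);
translate([40, 318, 260]) cube([187, 40, 20]);
translate([0, 40, 260]) cube([40, 278, 20]);
translate([227, 40, 260]) cube([40, 278, 20]);


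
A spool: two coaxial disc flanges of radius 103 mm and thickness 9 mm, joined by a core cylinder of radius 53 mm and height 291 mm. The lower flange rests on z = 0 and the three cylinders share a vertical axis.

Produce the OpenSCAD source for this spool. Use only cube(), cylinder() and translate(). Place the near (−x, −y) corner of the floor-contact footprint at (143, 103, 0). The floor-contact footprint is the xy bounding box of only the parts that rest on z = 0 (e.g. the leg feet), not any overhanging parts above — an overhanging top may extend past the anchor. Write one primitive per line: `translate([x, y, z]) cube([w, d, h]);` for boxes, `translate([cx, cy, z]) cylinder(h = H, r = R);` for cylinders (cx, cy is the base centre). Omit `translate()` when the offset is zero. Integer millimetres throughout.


translate([246, 206, 0]) cylinder(h = 9, r = 103);
translate([246, 206, 9]) cylinder(h = 291, r = 53);
translate([246, 206, 300]) cylinder(h = 9, r = 103);


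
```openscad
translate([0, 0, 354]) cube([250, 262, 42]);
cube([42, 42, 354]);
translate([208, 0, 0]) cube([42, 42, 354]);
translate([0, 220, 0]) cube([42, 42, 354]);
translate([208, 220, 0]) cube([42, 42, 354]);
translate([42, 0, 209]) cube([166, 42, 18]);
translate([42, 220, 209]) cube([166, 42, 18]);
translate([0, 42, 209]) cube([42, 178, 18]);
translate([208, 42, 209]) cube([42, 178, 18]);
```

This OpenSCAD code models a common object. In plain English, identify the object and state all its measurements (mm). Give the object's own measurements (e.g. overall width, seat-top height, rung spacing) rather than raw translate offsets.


A simple wooden stool: a rectangular seat 250 mm (x) by 262 mm (y), 42 mm thick, top face at z = 396 mm, on four square legs, each 42×42 mm in cross-section. The legs rest on z = 0, each flush with a corner of the seat. Four stretchers, 42 mm wide and 18 mm tall, connect adjacent legs with their undersides at z = 209 mm, each running between the inner faces of the legs it joins and aligned with the legs' outer faces on the other axis.


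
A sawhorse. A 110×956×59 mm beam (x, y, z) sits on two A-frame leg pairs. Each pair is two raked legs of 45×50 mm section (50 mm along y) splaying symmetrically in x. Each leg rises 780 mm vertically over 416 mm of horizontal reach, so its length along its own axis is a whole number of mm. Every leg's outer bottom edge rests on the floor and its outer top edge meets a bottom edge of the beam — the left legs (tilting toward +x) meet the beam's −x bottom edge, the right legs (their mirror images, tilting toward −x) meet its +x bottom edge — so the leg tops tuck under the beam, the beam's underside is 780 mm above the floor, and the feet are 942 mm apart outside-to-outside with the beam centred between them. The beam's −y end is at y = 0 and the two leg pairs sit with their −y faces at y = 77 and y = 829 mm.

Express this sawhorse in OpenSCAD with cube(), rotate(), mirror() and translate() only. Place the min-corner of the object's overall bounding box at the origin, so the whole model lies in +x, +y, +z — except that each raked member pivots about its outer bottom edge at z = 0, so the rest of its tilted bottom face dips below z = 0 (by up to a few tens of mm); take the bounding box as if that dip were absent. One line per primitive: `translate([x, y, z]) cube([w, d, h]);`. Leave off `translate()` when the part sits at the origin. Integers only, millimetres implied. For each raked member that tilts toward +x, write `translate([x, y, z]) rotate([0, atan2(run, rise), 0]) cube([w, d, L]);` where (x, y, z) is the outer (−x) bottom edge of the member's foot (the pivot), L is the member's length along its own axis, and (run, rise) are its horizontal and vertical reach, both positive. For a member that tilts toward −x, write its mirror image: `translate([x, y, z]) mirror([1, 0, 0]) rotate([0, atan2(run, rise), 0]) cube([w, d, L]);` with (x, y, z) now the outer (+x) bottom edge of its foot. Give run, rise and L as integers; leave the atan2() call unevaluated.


// leg length = √(416² + 780²) = 884
// right-leg outer foot x = 2·416 + 110 = 942
// beam min-corner = (416, 0, 780)
translate([416, 0, 780]) cube([110, 956, 59]);
translate([0, 77, 0]) rotate([0, atan2(416, 780), 0]) cube([45, 50, 884]);
translate([942, 77, 0]) mirror([1, 0, 0]) rotate([0, atan2(416, 780), 0]) cube([45, 50, 884]);
translate([0, 829, 0]) rotate([0, atan2(416, 780), 0]) cube([45, 50, 884]);
translate([942, 829, 0]) mirror([1, 0, 0]) rotate([0, atan2(416, 780), 0]) cube([45, 50, 884]);


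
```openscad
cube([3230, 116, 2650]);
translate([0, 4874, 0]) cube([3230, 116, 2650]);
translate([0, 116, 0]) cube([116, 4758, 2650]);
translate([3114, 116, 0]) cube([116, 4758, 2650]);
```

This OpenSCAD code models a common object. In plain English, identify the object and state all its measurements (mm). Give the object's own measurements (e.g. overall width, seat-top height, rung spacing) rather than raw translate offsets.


The wall frame of a small rectangular building: four walls, each 2650 mm tall and 116 mm thick, enclosing a footprint 3230 mm (x) by 4990 mm (y) outside-to-outside, with no floor or roof. The front and back walls (the −y and +y sides) span the full width; the two side walls fit between them.


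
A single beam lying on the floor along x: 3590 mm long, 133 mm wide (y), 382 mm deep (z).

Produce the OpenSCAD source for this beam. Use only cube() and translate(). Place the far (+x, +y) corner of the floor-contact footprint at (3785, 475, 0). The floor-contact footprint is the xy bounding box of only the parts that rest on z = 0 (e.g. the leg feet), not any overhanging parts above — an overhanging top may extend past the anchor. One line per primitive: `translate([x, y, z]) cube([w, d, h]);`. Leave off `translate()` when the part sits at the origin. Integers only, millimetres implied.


translate([195, 342, 0]) cube([3590, 133, 382]);


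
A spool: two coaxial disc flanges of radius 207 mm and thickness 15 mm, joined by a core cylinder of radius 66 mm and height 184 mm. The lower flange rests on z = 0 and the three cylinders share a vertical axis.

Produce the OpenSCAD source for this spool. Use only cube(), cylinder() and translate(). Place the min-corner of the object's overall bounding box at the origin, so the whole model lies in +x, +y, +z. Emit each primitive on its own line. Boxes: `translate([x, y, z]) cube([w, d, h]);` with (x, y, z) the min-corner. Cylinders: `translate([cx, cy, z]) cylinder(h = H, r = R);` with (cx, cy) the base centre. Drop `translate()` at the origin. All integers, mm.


translate([207, 207, 0]) cylinder(h = 15, r = 207);
translate([207, 207, 15]) cylinder(h = 184, r = 66);
translate([207, 207, 199]) cylinder(h = 15, r = 207);


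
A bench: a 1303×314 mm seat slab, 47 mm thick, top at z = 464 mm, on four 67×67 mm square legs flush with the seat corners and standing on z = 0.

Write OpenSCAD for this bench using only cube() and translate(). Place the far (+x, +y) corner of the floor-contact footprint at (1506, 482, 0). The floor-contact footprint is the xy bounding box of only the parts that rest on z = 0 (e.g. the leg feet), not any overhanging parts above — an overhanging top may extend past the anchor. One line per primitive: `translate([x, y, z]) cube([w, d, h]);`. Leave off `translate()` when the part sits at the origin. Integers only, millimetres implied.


// leg_h = 464 − 47 = 417
translate([203, 168, 417]) cube([1303, 314, 47]);
translate([203, 168, 0]) cube([67, 67, 417]);
translate([203, 415, 0]) cube([67, 67, 417]);
translate([1439, 168, 0]) cube([67, 67, 417]);
translate([1439, 415, 0]) cube([67, 67, 417]);


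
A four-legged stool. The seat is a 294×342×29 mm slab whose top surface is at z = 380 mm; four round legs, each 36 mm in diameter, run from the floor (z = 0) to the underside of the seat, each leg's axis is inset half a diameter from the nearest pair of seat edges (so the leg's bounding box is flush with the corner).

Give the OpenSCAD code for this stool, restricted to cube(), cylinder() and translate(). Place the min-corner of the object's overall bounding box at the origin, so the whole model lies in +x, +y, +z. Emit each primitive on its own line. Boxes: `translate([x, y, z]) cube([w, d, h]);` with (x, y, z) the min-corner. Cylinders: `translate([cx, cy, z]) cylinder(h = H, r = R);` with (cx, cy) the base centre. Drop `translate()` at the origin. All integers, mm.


translate([0, 0, 351]) cube([294, 342, 29]);
translate([18, 18, 0]) cylinder(h = 351, r = 18);
translate([276, 18, 0]) cylinder(h = 351, r = 18);
translate([18, 324, 0]) cylinder(h = 351, r = 18);
translate([276, 324, 0]) cylinder(h = 351, r = 18);


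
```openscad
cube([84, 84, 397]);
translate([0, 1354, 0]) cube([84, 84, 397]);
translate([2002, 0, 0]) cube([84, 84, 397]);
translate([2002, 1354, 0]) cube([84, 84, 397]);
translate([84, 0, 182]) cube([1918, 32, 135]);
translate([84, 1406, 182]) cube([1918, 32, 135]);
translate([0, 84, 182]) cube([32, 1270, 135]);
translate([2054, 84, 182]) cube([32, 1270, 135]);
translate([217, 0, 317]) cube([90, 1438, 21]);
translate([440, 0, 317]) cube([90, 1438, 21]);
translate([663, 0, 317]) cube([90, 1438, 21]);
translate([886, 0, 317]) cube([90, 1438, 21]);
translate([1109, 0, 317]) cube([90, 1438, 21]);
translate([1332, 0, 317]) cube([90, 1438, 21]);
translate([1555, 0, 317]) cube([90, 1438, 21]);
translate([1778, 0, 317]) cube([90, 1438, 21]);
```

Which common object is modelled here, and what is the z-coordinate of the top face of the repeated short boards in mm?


A bed frame. The slat-top height is 338 mm.

Four posts, four rails, and a row of slats — a bed frame. Slats sit on the rails at z = 182 + 135 = 317; with slat thickness 21, the top is 338 mm.


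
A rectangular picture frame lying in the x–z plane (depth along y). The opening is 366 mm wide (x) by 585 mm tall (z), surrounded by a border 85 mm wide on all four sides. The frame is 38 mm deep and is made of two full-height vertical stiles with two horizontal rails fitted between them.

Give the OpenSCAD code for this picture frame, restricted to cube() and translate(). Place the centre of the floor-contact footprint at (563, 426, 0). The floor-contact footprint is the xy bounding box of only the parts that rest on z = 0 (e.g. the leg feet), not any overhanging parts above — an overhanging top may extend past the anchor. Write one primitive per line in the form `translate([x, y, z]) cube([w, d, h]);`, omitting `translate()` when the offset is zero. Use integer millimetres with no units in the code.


translate([295, 407, 0]) cube([85, 38, 755]);
translate([746, 407, 0]) cube([85, 38, 755]);
translate([380, 407, 0]) cube([366, 38, 85]);
translate([380, 407, 670]) cube([366, 38, 85]);


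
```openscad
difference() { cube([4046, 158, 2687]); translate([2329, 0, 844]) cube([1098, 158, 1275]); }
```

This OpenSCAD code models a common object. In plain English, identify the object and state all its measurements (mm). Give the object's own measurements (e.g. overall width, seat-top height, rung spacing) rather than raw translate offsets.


A wall 4046 mm long (x), 158 mm thick (y), 2687 mm tall, with a rectangular window opening cut through it. The opening is 1098 mm wide and 1275 mm tall; its sill is at z = 844 mm and its near (−x) edge is 2329 mm from the wall's −x end. The opening passes through the full wall thickness.


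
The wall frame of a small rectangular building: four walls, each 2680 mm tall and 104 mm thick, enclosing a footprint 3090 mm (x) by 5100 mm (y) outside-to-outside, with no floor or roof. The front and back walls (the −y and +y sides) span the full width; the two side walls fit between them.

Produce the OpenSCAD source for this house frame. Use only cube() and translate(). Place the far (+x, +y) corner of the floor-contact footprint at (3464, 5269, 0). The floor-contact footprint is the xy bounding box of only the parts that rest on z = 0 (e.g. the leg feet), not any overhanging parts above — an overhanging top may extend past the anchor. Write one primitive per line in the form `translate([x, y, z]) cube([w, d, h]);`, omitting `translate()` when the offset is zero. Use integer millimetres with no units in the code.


translate([374, 169, 0]) cube([3090, 104, 2680]);
translate([374, 5165, 0]) cube([3090, 104, 2680]);
translate([374, 273, 0]) cube([104, 4892, 2680]);
translate([3360, 273, 0]) cube([104, 4892, 2680]);


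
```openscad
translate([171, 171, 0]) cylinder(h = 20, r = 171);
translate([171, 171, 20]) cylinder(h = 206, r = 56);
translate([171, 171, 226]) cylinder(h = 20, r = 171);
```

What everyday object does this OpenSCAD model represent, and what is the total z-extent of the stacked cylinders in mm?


A spool. The overall height is 246 mm.

Three coaxial cylinders, large–small–large — a spool. Two 20 mm flanges and a 206 mm core give 20 + 206 + 20 = 246 mm.


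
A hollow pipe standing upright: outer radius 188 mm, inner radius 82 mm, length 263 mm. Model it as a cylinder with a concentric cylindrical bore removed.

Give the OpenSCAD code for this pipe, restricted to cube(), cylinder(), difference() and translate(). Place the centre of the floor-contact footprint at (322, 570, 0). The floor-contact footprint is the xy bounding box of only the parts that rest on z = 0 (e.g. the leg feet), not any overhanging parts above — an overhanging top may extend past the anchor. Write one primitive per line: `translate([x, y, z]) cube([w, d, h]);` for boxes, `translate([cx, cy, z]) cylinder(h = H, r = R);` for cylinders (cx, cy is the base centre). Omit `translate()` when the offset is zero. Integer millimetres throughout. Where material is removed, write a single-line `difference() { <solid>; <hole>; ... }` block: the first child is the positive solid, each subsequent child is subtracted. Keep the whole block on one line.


difference() { translate([322, 570, 0]) cylinder(h = 263, r = 188); translate([322, 570, 0]) cylinder(h = 263, r = 82); }


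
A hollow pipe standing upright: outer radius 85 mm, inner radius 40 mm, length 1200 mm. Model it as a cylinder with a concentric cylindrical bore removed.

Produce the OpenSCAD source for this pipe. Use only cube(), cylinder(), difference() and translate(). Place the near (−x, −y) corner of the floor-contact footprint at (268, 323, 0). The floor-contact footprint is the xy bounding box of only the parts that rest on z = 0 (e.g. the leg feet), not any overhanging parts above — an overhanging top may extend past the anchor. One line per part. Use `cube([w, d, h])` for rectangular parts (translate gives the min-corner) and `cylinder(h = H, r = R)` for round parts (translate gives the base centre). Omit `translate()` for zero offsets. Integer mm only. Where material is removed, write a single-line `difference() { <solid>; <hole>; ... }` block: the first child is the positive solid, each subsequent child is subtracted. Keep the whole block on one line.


difference() { translate([353, 408, 0]) cylinder(h = 1200, r = 85); translate([353, 408, 0]) cylinder(h = 1200, r = 40); }


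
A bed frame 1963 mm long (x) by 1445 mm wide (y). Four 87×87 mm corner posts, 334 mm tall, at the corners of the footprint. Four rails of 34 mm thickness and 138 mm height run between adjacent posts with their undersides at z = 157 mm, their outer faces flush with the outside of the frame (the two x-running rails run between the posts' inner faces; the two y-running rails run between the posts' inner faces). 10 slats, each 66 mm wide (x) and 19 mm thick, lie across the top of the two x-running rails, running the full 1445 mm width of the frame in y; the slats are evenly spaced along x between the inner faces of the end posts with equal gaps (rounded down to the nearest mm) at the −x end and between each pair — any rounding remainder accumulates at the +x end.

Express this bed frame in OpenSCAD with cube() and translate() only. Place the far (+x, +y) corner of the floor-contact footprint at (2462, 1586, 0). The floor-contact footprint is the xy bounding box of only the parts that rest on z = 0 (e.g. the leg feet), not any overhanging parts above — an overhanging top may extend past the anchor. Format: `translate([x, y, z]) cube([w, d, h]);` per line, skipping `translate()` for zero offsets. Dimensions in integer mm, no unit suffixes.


translate([499, 141, 0]) cube([87, 87, 334]);
translate([499, 1499, 0]) cube([87, 87, 334]);
translate([2375, 141, 0]) cube([87, 87, 334]);
translate([2375, 1499, 0]) cube([87, 87, 334]);
translate([586, 141, 157]) cube([1789, 34, 138]);
translate([586, 1552, 157]) cube([1789, 34, 138]);
translate([499, 228, 157]) cube([34, 1271, 138]);
translate([2428, 228, 157]) cube([34, 1271, 138]);
translate([688, 141, 295]) cube([66, 1445, 19]);
translate([856, 141, 295]) cube([66, 1445, 19]);
translate([1024, 141, 295]) cube([66, 1445, 19]);
translate([1192, 141, 295]) cube([66, 1445, 19]);
translate([1360, 141, 295]) cube([66, 1445, 19]);
translate([1528, 141, 295]) cube([66, 1445, 19]);
translate([1696, 141, 295]) cube([66, 1445, 19]);
translate([1864, 141, 295]) cube([66, 1445, 19]);
translate([2032, 141, 295]) cube([66, 1445, 19]);
translate([2200, 141, 295]) cube([66, 1445, 19]);


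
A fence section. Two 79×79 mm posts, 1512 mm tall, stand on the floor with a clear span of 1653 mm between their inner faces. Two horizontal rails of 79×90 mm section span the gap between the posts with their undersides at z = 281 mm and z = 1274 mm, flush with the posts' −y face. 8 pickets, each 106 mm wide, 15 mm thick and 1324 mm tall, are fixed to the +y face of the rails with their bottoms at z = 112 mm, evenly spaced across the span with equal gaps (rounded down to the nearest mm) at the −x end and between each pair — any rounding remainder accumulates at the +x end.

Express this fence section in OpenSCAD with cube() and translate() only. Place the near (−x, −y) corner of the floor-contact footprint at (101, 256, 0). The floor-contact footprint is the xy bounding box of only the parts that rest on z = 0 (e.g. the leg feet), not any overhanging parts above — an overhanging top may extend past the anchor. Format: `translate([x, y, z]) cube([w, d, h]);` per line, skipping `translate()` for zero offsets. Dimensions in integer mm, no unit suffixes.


translate([101, 256, 0]) cube([79, 79, 1512]);
translate([1833, 256, 0]) cube([79, 79, 1512]);
translate([180, 256, 281]) cube([1653, 79, 90]);
translate([180, 256, 1274]) cube([1653, 79, 90]);
translate([269, 335, 112]) cube([106, 15, 1324]);
translate([464, 335, 112]) cube([106, 15, 1324]);
translate([659, 335, 112]) cube([106, 15, 1324]);
translate([854, 335, 112]) cube([106, 15, 1324]);
translate([1049, 335, 112]) cube([106, 15, 1324]);
translate([1244, 335, 112]) cube([106, 15, 1324]);
translate([1439, 335, 112]) cube([106, 15, 1324]);
translate([1634, 335, 112]) cube([106, 15, 1324]);


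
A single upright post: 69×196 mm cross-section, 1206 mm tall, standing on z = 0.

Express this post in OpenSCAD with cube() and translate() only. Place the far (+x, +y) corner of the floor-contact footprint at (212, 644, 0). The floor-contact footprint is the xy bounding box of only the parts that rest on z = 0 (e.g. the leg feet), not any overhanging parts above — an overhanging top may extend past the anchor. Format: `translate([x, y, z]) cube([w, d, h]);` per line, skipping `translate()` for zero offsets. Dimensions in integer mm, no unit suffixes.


translate([143, 448, 0]) cube([69, 196, 1206]);


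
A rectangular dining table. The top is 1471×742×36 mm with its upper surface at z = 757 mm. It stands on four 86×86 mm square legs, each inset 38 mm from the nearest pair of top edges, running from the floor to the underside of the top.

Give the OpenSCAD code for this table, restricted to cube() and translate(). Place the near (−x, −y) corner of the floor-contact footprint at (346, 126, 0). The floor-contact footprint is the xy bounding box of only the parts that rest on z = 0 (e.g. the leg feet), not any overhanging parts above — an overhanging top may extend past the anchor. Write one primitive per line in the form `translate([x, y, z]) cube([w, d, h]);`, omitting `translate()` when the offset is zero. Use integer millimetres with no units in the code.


translate([308, 88, 721]) cube([1471, 742, 36]);
translate([346, 126, 0]) cube([86, 86, 721]);
translate([1655, 126, 0]) cube([86, 86, 721]);
translate([346, 706, 0]) cube([86, 86, 721]);
translate([1655, 706, 0]) cube([86, 86, 721]);
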